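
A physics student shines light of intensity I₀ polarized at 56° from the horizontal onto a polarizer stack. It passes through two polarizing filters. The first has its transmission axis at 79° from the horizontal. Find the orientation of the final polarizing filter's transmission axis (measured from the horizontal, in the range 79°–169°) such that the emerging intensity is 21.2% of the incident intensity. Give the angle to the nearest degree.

By Malus's law, I₁ = I₀ cos²(79° − 56°) = I₀ cos²(23°) = 0.8473 I₀.
Need I₂/I₀ = 0.212, so cos²(θ − 79°) = 0.212 / 0.8473 = 0.2502.
θ − 79° = arccos(√0.2502) = 60.0°, giving θ ≈ 79 + 60.0 = 139.0°.

θ ≈ 139°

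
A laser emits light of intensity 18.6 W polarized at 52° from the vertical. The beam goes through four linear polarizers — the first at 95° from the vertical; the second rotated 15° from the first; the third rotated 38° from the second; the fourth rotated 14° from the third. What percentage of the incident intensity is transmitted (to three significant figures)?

≈ 29.2%

I₁ = 18.6 W · cos²(43°) = 9.949 W.
I₂ = I₁ · cos²(15°) = 9.949 · 0.933 = 9.282 W.
I₃ = I₂ · cos²(38°) = 9.282 · 0.621 = 5.764 W.
I₄ = I₃ · cos²(14°) = 5.764 · 0.9415 = 5.427 W.
That is 29.18% of the incident intensity.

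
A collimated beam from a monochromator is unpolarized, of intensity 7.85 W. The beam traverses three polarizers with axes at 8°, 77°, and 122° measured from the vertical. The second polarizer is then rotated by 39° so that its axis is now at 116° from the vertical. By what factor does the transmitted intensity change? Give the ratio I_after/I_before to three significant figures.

Before rotation:
Unpolarized light through the first polarizer → I₁ = ½ I₀, now polarized at 8°.
I₂ = I₁ cos²(77° − 8°) = 0.5 I₀ · cos²(69°) = 0.06421 I₀.
I₃ = I₂ cos²(122° − 77°) = 0.06421 I₀ · cos²(45°) = 0.03211 I₀.
After rotation:
Unpolarized light through the first polarizer → I₁ = ½ I₀, now polarized at 8°.
Angle between axes 1 and 2: 72°. I₂ = 0.5 I₀ · cos²(72°) = 0.04775 I₀.
I₃ = I₂ cos²(122° − 116°) = 0.04775 I₀ · cos²(6°) = 0.04722 I₀.
Ratio = 0.04722 / 0.03211 = 1.471.

I_new/I_old ≈ 1.47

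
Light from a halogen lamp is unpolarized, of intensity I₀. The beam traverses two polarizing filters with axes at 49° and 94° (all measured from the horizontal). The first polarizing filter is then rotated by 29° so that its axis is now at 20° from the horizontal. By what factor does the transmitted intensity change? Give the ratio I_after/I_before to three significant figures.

Before rotation:
Unpolarized light through the first polarizer → I₁ = ½ I₀, now polarized at 49°.
I₂ = I₁ cos²(94° − 49°) = 0.5 I₀ · cos²(45°) = 0.25 I₀.
After rotation:
Unpolarized light through the first polarizer → I₁ = ½ I₀, now polarized at 20°.
I₂ = I₁ cos²(94° − 20°) = 0.5 I₀ · cos²(74°) = 0.03799 I₀.
Ratio = 0.03799 / 0.25 = 0.152.

I_new/I_old ≈ 0.152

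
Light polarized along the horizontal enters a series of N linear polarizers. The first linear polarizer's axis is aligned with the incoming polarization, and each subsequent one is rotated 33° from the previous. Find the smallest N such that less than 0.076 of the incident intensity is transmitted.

N = 9

First polarizer is aligned with the polarization: full transmission.
Each further stage multiplies by cos²(33°) = 0.7034.
After N polarizers: T = 0.7034^(N−1). Require T < 0.076 ⇒ N−1 > ln(0.076)/ln(0.7034) = 7.32, so N−1 ≥ 8 and N = 9.
Check: N=9 gives T = 0.0599 < 0.076; N=8 gives T = 0.08517.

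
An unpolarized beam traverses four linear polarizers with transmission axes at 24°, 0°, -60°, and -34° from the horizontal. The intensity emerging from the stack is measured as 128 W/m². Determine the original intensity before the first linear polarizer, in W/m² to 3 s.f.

Unpolarized light through the first polarizer → I₁ = ½ I₀, now polarized at 24°.
I₂ = I₁ cos²(0° − 24°) = 0.5 I₀ · cos²(24°) = 0.4173 I₀.
I₃ = I₂ cos²(-60° − 0°) = 0.4173 I₀ · cos²(60°) = 0.1043 I₀.
I₄ = I₃ cos²(-34° + 60°) = 0.1043 I₀ · cos²(26°) = 0.08427 I₀.
So 128 W/m² = 0.08427 I₀, giving I₀ = 128/0.08427 = 1519 W/m².

I₀ ≈ 1520 W/m²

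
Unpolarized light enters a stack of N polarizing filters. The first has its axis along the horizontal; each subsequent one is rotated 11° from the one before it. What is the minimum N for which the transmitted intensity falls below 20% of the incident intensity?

N = 26

First polarizer halves the unpolarized light: factor 1/2.
Each further stage multiplies by cos²(11°) = 0.9636.
After N polarizers: T = 0.5·0.9636^(N−1). Require T < 0.20 ⇒ N−1 > ln(0.20/0.5)/ln(0.9636) = 24.71, so N−1 ≥ 25 and N = 26.
Check: N=26 gives T = 0.1978 < 0.20; N=25 gives T = 0.2053.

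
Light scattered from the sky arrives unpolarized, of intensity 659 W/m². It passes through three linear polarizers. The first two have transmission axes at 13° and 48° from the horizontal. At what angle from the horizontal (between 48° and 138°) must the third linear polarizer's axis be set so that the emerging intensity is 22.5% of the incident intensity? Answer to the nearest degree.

Unpolarized light through the first polarizer → I₁ = ½ I₀, now polarized at 13°.
I₂ = I₁ cos²(48° − 13°) = 0.5 I₀ · cos²(35°) = 0.3355 I₀.
Need I₃/I₀ = 0.225, so cos²(θ − 48°) = 0.225 / 0.3355 = 0.6706.
θ − 48° = arccos(√0.6706) = 35.0°, giving θ ≈ 48 + 35.0 = 83.0°.

θ ≈ 83°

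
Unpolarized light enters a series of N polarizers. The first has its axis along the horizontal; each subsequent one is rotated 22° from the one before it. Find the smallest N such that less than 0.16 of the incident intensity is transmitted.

N = 9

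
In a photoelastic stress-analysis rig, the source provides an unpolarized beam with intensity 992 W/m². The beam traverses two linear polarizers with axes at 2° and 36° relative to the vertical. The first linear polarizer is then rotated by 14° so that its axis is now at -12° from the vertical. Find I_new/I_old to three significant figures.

Before rotation:
Unpolarized light through the first polarizer → I₁ = ½ I₀, now polarized at 2°.
I₂ = I₁ cos²(36° − 2°) = 0.5 I₀ · cos²(34°) = 0.3437 I₀.
After rotation:
Unpolarized light through the first polarizer → I₁ = ½ I₀, now polarized at -12°.
I₂ = I₁ cos²(36° + 12°) = 0.5 I₀ · cos²(48°) = 0.2239 I₀.
Ratio = 0.2239 / 0.3437 = 0.6514.

I_new/I_old ≈ 0.651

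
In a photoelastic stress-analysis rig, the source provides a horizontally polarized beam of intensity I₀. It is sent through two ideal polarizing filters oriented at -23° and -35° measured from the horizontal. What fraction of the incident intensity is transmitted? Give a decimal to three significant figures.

≈ 0.811 I₀

By Malus's law, I₁ = I₀ cos²(-23° − 0°) = I₀ cos²(23°) = 0.8473 I₀.
I₂ = I₁ cos²(-35° + 23°) = 0.8473 I₀ · cos²(12°) = 0.8107 I₀.
Transmitted fraction = 0.8107.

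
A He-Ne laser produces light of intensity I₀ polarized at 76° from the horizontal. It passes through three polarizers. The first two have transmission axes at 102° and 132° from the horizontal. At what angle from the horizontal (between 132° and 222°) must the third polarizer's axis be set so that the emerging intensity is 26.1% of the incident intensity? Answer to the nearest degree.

θ ≈ 181°

I₁ = I₀ cos²(102° − 76°) = I₀ cos²(26°) = 0.8078 I₀.
I₂ = I₁ cos²(132° − 102°) = 0.8078 I₀ · cos²(30°) = 0.6059 I₀.
Need I₃/I₀ = 0.261, so cos²(θ − 132°) = 0.261 / 0.6059 = 0.4308.
θ − 132° = arccos(√0.4308) = 49.0°, giving θ ≈ 132 + 49.0 = 181.0°.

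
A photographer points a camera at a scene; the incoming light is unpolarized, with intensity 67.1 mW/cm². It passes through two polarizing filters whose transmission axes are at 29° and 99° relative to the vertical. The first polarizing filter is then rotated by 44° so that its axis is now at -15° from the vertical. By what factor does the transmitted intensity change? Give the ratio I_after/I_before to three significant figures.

I_new/I_old ≈ 1.41

Before rotation:
Unpolarized light through the first polarizer → I₁ = ½ I₀, now polarized at 29°.
I₂ = I₁ cos²(99° − 29°) = 0.5 I₀ · cos²(70°) = 0.05849 I₀.
After rotation:
Unpolarized light through the first polarizer → I₁ = ½ I₀, now polarized at -15°.
Angle between axes 1 and 2: 66°. I₂ = 0.5 I₀ · cos²(66°) = 0.08272 I₀.
Ratio = 0.08272 / 0.05849 = 1.414.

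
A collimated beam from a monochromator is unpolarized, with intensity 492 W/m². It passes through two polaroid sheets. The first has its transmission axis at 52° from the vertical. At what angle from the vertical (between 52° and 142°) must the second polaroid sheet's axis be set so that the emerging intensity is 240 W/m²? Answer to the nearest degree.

θ ≈ 61°

Unpolarized light through the first polarizer → I₁ = ½ I₀, now polarized at 52°.
Target fraction: 240 / 492 W/m² = 0.4878 of I₀.
Need I₂/I₀ = 0.4878, so cos²(θ − 52°) = 0.4878 / 0.5 = 0.9756.
θ − 52° = arccos(√0.9756) = 9.0°, giving θ ≈ 52 + 9.0 = 61.0°.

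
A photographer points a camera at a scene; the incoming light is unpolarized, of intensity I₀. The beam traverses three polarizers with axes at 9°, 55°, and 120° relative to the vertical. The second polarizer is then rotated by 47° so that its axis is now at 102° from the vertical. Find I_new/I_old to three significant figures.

I_new/I_old ≈ 0.0287

Before rotation:
Unpolarized light through the first polarizer → I₁ = ½ I₀, now polarized at 9°.
I₂ = I₁ cos²(55° − 9°) = 0.5 I₀ · cos²(46°) = 0.2413 I₀.
I₃ = I₂ cos²(120° − 55°) = 0.2413 I₀ · cos²(65°) = 0.04309 I₀.
After rotation:
Unpolarized light through the first polarizer → I₁ = ½ I₀, now polarized at 9°.
Angle between axes 1 and 2: 87°. I₂ = 0.5 I₀ · cos²(87°) = 0.00137 I₀.
I₃ = I₂ cos²(120° − 102°) = 0.00137 I₀ · cos²(18°) = 0.001239 I₀.
Ratio = 0.001239 / 0.04309 = 0.02875.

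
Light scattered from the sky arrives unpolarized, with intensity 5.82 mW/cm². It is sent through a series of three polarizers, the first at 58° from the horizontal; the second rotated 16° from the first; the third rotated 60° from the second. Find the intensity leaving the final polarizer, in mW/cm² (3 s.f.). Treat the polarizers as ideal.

I ≈ 0.672 mW/cm²

Unpolarized light through the first polarizer → I₁ = 5.82 mW/cm²/2 = 2.91 mW/cm², polarized at 58°.
I₂ = I₁ · cos²(16°) = 2.91 · 0.924 = 2.689 mW/cm².
I₃ = I₂ · cos²(60°) = 2.689 · 0.25 = 0.6722 mW/cm².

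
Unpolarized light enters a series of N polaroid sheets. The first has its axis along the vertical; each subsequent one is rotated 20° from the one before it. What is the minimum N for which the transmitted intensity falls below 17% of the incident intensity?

First polarizer halves the unpolarized light: factor 1/2.
Each further stage multiplies by cos²(20°) = 0.883.
After N polarizers: T = 0.5·0.883^(N−1). Require T < 0.17 ⇒ N−1 > ln(0.17/0.5)/ln(0.883) = 8.67, so N−1 ≥ 9 and N = 10.
Check: N=10 gives T = 0.1632 < 0.17; N=9 gives T = 0.1848.

N = 10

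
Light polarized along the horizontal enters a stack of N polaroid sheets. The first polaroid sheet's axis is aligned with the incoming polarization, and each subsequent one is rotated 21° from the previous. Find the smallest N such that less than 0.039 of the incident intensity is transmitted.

First polarizer is aligned with the polarization: full transmission.
Each further stage multiplies by cos²(21°) = 0.8716.
After N polarizers: T = 0.8716^(N−1). Require T < 0.039 ⇒ N−1 > ln(0.039)/ln(0.8716) = 23.60, so N−1 ≥ 24 and N = 25.
Check: N=25 gives T = 0.03692 < 0.039; N=24 gives T = 0.04236.

N = 25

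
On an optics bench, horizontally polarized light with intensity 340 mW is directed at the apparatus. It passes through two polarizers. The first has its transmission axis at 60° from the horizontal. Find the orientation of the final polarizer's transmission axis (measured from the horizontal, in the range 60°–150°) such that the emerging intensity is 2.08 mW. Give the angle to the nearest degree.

θ ≈ 141°

I₁ = I₀ cos²(60° − 0°) = I₀ cos²(60°) = 0.25 I₀.
Target fraction: 2.08 / 340 mW = 0.006118 of I₀.
Need I₂/I₀ = 0.006118, so cos²(θ − 60°) = 0.006118 / 0.25 = 0.02447.
θ − 60° = arccos(√0.02447) = 81.0°, giving θ ≈ 60 + 81.0 = 141.0°.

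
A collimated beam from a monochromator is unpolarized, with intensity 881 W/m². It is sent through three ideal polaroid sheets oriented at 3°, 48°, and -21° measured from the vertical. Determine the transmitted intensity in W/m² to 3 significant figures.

I ≈ 28.3 W/m²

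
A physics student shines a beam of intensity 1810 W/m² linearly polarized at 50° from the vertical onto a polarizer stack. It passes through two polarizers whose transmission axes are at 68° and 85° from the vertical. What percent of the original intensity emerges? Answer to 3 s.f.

I₁ = 1810 W/m² · cos²(18°) = 1637 W/m².
I₂ = I₁ · cos²(17°) = 1637 · 0.9145 = 1497 W/m².
That is 82.72% of the incident intensity.

≈ 82.7%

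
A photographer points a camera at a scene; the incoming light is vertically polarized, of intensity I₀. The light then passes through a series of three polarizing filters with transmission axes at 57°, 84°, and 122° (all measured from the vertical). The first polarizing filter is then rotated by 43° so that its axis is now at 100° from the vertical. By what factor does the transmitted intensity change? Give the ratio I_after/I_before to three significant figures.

Before rotation:
I₁ = I₀ cos²(57° − 0°) = I₀ cos²(57°) = 0.2966 I₀.
I₂ = I₁ cos²(84° − 57°) = 0.2966 I₀ · cos²(27°) = 0.2355 I₀.
I₃ = I₂ cos²(122° − 84°) = 0.2355 I₀ · cos²(38°) = 0.1462 I₀.
After rotation:
I₁ = I₀ cos²(100° − 0°) = I₀ cos²(80°) = 0.03015 I₀.
I₂ = I₁ cos²(84° − 100°) = 0.03015 I₀ · cos²(16°) = 0.02786 I₀.
I₃ = I₂ cos²(122° − 84°) = 0.02786 I₀ · cos²(38°) = 0.0173 I₀.
Ratio = 0.0173 / 0.1462 = 0.1183.

I_new/I_old ≈ 0.118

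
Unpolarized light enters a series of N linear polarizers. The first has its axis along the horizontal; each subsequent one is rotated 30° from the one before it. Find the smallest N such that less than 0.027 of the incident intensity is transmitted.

N = 12

First polarizer halves the unpolarized light: factor 1/2.
Each further stage multiplies by cos²(30°) = 0.75.
After N polarizers: T = 0.5·0.75^(N−1). Require T < 0.027 ⇒ N−1 > ln(0.027/0.5)/ln(0.75) = 10.15, so N−1 ≥ 11 and N = 12.
Check: N=12 gives T = 0.02112 < 0.027; N=11 gives T = 0.02816.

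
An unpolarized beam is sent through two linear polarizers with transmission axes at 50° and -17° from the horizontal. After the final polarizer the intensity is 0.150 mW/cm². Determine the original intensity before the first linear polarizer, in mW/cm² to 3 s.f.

I₀ ≈ 1.97 mW/cm²

Unpolarized light through the first polarizer → I₁ = ½ I₀, now polarized at 50°.
I₂ = I₁ cos²(-17° − 50°) = 0.5 I₀ · cos²(67°) = 0.07634 I₀.
So 0.150 mW/cm² = 0.07634 I₀, giving I₀ = 0.150/0.07634 = 1.965 mW/cm².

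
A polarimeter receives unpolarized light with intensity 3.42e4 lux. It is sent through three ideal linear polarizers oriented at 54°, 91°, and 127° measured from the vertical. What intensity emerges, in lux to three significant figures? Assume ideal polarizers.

I ≈ 7140 lux

Unpolarized light through the first polarizer → I₁ = 3.42e4 lux/2 = 1.71e+04 lux, polarized at 54°.
I₂ = I₁ · cos²(37°) = 1.71e+04 · 0.6378 = 1.091e+04 lux.
I₃ = I₂ · cos²(36°) = 1.091e+04 · 0.6545 = 7139 lux.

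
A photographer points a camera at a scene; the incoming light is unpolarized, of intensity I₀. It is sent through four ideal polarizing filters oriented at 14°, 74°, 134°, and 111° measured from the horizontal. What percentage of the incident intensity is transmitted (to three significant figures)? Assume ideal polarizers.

≈ 2.65%

Unpolarized light through the first polarizer → I₁ = ½ I₀, now polarized at 14°.
I₂ = I₁ cos²(74° − 14°) = 0.5 I₀ · cos²(60°) = 0.125 I₀.
I₃ = I₂ cos²(134° − 74°) = 0.125 I₀ · cos²(60°) = 0.03125 I₀.
I₄ = I₃ cos²(111° − 134°) = 0.03125 I₀ · cos²(23°) = 0.02648 I₀.
That is 2.648% of the incident intensity.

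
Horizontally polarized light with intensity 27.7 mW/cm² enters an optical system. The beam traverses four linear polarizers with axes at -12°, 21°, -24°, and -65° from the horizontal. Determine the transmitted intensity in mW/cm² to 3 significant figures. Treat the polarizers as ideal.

I ≈ 5.31 mW/cm²

I₁ = 27.7 mW/cm² · cos²(12°) = 26.5 mW/cm².
I₂ = I₁ · cos²(33°) = 26.5 · 0.7034 = 18.64 mW/cm².
I₃ = I₂ · cos²(45°) = 18.64 · 0.5 = 9.321 mW/cm².
I₄ = I₃ · cos²(41°) = 9.321 · 0.5696 = 5.309 mW/cm².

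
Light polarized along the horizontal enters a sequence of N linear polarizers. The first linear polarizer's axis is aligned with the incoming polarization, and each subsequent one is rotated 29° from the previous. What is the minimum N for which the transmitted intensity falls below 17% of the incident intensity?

N = 8

First polarizer is aligned with the polarization: full transmission.
Each further stage multiplies by cos²(29°) = 0.765.
After N polarizers: T = 0.765^(N−1). Require T < 0.17 ⇒ N−1 > ln(0.17)/ln(0.765) = 6.61, so N−1 ≥ 7 and N = 8.
Check: N=8 gives T = 0.1533 < 0.17; N=7 gives T = 0.2004.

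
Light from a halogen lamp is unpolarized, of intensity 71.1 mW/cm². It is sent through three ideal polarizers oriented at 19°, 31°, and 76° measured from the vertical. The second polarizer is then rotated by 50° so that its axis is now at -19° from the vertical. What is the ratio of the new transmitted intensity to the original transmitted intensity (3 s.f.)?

Before rotation:
Unpolarized light through the first polarizer → I₁ = ½ I₀, now polarized at 19°.
I₂ = I₁ cos²(31° − 19°) = 0.5 I₀ · cos²(12°) = 0.4784 I₀.
I₃ = I₂ cos²(76° − 31°) = 0.4784 I₀ · cos²(45°) = 0.2392 I₀.
After rotation:
Unpolarized light through the first polarizer → I₁ = ½ I₀, now polarized at 19°.
I₂ = I₁ cos²(-19° − 19°) = 0.5 I₀ · cos²(38°) = 0.3105 I₀.
Angle between axes 2 and 3: 85°. I₃ = 0.3105 I₀ · cos²(85°) = 0.002358 I₀.
Ratio = 0.002358 / 0.2392 = 0.00986.

I_new/I_old ≈ 0.00986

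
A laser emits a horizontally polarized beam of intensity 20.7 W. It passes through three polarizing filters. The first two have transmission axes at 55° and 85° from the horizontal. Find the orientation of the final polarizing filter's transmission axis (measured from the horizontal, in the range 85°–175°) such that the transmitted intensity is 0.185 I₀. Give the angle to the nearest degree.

I₁ = I₀ cos²(55° − 0°) = I₀ cos²(55°) = 0.329 I₀.
I₂ = I₁ cos²(85° − 55°) = 0.329 I₀ · cos²(30°) = 0.2467 I₀.
Need I₃/I₀ = 0.185, so cos²(θ − 85°) = 0.185 / 0.2467 = 0.7498.
θ − 85° = arccos(√0.7498) = 30.0°, giving θ ≈ 85 + 30.0 = 115.0°.

θ ≈ 115°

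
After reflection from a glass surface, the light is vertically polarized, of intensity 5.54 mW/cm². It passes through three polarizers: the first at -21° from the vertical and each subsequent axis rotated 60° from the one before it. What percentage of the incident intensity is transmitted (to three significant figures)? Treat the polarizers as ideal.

≈ 5.45%

By Malus's law, I₁ = 5.54 mW/cm² · cos²(21°) = 4.829 mW/cm².
I₂ = I₁ · cos²(60°) = 4.829 · 0.25 = 1.207 mW/cm².
I₃ = I₂ · cos²(60°) = 1.207 · 0.25 = 0.3018 mW/cm².
That is 5.447% of the incident intensity.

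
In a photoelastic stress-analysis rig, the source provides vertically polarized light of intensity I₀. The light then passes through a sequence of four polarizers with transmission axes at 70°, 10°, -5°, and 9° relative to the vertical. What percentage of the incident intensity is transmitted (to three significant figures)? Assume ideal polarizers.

≈ 2.57%

I₁ = I₀ cos²(70° − 0°) = I₀ cos²(70°) = 0.117 I₀.
I₂ = I₁ cos²(10° − 70°) = 0.117 I₀ · cos²(60°) = 0.02924 I₀.
I₃ = I₂ cos²(-5° − 10°) = 0.02924 I₀ · cos²(15°) = 0.02729 I₀.
I₄ = I₃ cos²(9° + 5°) = 0.02729 I₀ · cos²(14°) = 0.02569 I₀.
That is 2.569% of the incident intensity.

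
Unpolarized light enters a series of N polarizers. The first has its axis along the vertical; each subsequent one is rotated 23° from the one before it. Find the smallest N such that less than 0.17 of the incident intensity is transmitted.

N = 8

First polarizer halves the unpolarized light: factor 1/2.
Each further stage multiplies by cos²(23°) = 0.8473.
After N polarizers: T = 0.5·0.8473^(N−1). Require T < 0.17 ⇒ N−1 > ln(0.17/0.5)/ln(0.8473) = 6.51, so N−1 ≥ 7 and N = 8.
Check: N=8 gives T = 0.1568 < 0.17; N=7 gives T = 0.185.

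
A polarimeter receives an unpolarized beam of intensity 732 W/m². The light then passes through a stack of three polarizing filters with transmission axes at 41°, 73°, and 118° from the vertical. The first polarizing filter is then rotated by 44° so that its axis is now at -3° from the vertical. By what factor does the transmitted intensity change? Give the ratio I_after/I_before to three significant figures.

Before rotation:
Unpolarized light through the first polarizer → I₁ = ½ I₀, now polarized at 41°.
I₂ = I₁ cos²(73° − 41°) = 0.5 I₀ · cos²(32°) = 0.3596 I₀.
I₃ = I₂ cos²(118° − 73°) = 0.3596 I₀ · cos²(45°) = 0.1798 I₀.
After rotation:
Unpolarized light through the first polarizer → I₁ = ½ I₀, now polarized at -3°.
I₂ = I₁ cos²(73° + 3°) = 0.5 I₀ · cos²(76°) = 0.02926 I₀.
I₃ = I₂ cos²(118° − 73°) = 0.02926 I₀ · cos²(45°) = 0.01463 I₀.
Ratio = 0.01463 / 0.1798 = 0.08138.

I_new/I_old ≈ 0.0814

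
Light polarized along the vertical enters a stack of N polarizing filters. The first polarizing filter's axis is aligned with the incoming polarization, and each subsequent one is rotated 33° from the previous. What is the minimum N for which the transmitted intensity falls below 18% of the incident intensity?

N = 6

First polarizer is aligned with the polarization: full transmission.
Each further stage multiplies by cos²(33°) = 0.7034.
After N polarizers: T = 0.7034^(N−1). Require T < 0.18 ⇒ N−1 > ln(0.18)/ln(0.7034) = 4.87, so N−1 ≥ 5 and N = 6.
Check: N=6 gives T = 0.1722 < 0.18; N=5 gives T = 0.2448.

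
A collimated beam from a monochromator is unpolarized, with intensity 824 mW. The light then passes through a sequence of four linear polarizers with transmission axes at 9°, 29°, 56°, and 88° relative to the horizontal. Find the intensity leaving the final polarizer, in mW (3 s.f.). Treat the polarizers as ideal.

Unpolarized light through the first polarizer → I₁ = 824 mW/2 = 412 mW, polarized at 9°.
I₂ = I₁ · cos²(20°) = 412 · 0.883 = 363.8 mW.
I₃ = I₂ · cos²(27°) = 363.8 · 0.7939 = 288.8 mW.
I₄ = I₃ · cos²(32°) = 288.8 · 0.7192 = 207.7 mW.

I ≈ 208 mW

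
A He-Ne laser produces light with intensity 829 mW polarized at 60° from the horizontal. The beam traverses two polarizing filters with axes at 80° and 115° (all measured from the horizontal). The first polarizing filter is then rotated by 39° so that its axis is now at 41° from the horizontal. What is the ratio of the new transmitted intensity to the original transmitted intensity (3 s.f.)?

Before rotation:
I₁ = I₀ cos²(80° − 60°) = I₀ cos²(20°) = 0.883 I₀.
I₂ = I₁ cos²(115° − 80°) = 0.883 I₀ · cos²(35°) = 0.5925 I₀.
After rotation:
I₁ = I₀ cos²(41° − 60°) = I₀ cos²(19°) = 0.894 I₀.
I₂ = I₁ cos²(115° − 41°) = 0.894 I₀ · cos²(74°) = 0.06792 I₀.
Ratio = 0.06792 / 0.5925 = 0.1146.

I_new/I_old ≈ 0.115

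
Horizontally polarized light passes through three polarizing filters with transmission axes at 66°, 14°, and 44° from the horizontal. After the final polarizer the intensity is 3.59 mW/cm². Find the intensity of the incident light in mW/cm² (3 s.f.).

I₁ = I₀ cos²(66° − 0°) = I₀ cos²(66°) = 0.1654 I₀.
I₂ = I₁ cos²(14° − 66°) = 0.1654 I₀ · cos²(52°) = 0.06271 I₀.
I₃ = I₂ cos²(44° − 14°) = 0.06271 I₀ · cos²(30°) = 0.04703 I₀.
So 3.59 mW/cm² = 0.04703 I₀, giving I₀ = 3.59/0.04703 = 76.33 mW/cm².

I₀ ≈ 76.3 mW/cm²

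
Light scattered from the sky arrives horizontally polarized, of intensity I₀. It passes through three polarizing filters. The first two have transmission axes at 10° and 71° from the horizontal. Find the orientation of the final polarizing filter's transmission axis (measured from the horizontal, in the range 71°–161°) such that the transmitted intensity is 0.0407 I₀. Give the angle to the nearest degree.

By Malus's law, I₁ = I₀ cos²(10° − 0°) = I₀ cos²(10°) = 0.9698 I₀.
I₂ = I₁ cos²(71° − 10°) = 0.9698 I₀ · cos²(61°) = 0.228 I₀.
Need I₃/I₀ = 0.0407, so cos²(θ − 71°) = 0.0407 / 0.228 = 0.1785.
θ − 71° = arccos(√0.1785) = 65.0°, giving θ ≈ 71 + 65.0 = 136.0°.

θ ≈ 136°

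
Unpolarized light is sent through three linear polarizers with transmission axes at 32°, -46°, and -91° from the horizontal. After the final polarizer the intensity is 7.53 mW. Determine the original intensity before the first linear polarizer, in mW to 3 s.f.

I₀ ≈ 697 mW

Unpolarized light through the first polarizer → I₁ = ½ I₀, now polarized at 32°.
I₂ = I₁ cos²(-46° − 32°) = 0.5 I₀ · cos²(78°) = 0.02161 I₀.
I₃ = I₂ cos²(-91° + 46°) = 0.02161 I₀ · cos²(45°) = 0.01081 I₀.
So 7.53 mW = 0.01081 I₀, giving I₀ = 7.53/0.01081 = 696.8 mW.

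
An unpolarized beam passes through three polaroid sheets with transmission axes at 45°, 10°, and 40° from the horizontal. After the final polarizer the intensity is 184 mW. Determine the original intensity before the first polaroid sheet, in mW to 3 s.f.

I₀ ≈ 731 mW

Unpolarized light through the first polarizer → I₁ = ½ I₀, now polarized at 45°.
I₂ = I₁ cos²(10° − 45°) = 0.5 I₀ · cos²(35°) = 0.3355 I₀.
I₃ = I₂ cos²(40° − 10°) = 0.3355 I₀ · cos²(30°) = 0.2516 I₀.
So 184 mW = 0.2516 I₀, giving I₀ = 184/0.2516 = 731.2 mW.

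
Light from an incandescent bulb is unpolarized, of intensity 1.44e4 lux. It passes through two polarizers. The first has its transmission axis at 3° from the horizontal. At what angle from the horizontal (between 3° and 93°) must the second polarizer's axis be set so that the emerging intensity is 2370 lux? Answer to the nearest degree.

θ ≈ 58°

Unpolarized light through the first polarizer → I₁ = ½ I₀, now polarized at 3°.
Target fraction: 2370 / 1.44e4 lux = 0.1646 of I₀.
Need I₂/I₀ = 0.1646, so cos²(θ − 3°) = 0.1646 / 0.5 = 0.3292.
θ − 3° = arccos(√0.3292) = 55.0°, giving θ ≈ 3 + 55.0 = 58.0°.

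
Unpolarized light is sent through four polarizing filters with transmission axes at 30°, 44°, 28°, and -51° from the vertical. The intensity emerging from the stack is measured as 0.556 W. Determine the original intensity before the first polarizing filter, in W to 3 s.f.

I₀ ≈ 35.1 W

Unpolarized light through the first polarizer → I₁ = ½ I₀, now polarized at 30°.
I₂ = I₁ cos²(44° − 30°) = 0.5 I₀ · cos²(14°) = 0.4707 I₀.
I₃ = I₂ cos²(28° − 44°) = 0.4707 I₀ · cos²(16°) = 0.435 I₀.
I₄ = I₃ cos²(-51° − 28°) = 0.435 I₀ · cos²(79°) = 0.01584 I₀.
So 0.556 W = 0.01584 I₀, giving I₀ = 0.556/0.01584 = 35.11 W.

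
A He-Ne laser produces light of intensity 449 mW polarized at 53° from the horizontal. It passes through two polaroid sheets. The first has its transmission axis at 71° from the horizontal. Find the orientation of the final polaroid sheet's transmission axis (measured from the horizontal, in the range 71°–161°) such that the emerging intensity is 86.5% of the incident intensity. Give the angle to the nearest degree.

θ ≈ 83°

By Malus's law, I₁ = I₀ cos²(71° − 53°) = I₀ cos²(18°) = 0.9045 I₀.
Need I₂/I₀ = 0.865, so cos²(θ − 71°) = 0.865 / 0.9045 = 0.9563.
θ − 71° = arccos(√0.9563) = 12.1°, giving θ ≈ 71 + 12.1 = 83.1°.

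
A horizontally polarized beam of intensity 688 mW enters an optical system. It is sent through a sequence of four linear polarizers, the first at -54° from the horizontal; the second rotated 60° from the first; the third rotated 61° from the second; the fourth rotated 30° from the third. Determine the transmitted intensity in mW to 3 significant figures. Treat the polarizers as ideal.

I ≈ 10.5 mW

I₁ = 688 mW · cos²(54°) = 237.7 mW.
I₂ = I₁ · cos²(60°) = 237.7 · 0.25 = 59.42 mW.
I₃ = I₂ · cos²(61°) = 59.42 · 0.235 = 13.97 mW.
I₄ = I₃ · cos²(30°) = 13.97 · 0.75 = 10.48 mW.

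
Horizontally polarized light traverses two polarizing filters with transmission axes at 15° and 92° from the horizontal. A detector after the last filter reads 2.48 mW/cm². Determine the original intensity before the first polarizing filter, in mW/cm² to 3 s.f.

By Malus's law, I₁ = I₀ cos²(15° − 0°) = I₀ cos²(15°) = 0.933 I₀.
I₂ = I₁ cos²(92° − 15°) = 0.933 I₀ · cos²(77°) = 0.04721 I₀.
So 2.48 mW/cm² = 0.04721 I₀, giving I₀ = 2.48/0.04721 = 52.53 mW/cm².

I₀ ≈ 52.5 mW/cm²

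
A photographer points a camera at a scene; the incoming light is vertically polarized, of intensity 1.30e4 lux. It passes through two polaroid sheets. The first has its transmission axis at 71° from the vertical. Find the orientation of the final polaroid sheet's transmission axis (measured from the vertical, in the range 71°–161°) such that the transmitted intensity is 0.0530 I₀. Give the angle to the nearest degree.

I₁ = I₀ cos²(71° − 0°) = I₀ cos²(71°) = 0.106 I₀.
Need I₂/I₀ = 0.053, so cos²(θ − 71°) = 0.053 / 0.106 = 0.5.
θ − 71° = arccos(√0.5) = 45.0°, giving θ ≈ 71 + 45.0 = 116.0°.

θ ≈ 116°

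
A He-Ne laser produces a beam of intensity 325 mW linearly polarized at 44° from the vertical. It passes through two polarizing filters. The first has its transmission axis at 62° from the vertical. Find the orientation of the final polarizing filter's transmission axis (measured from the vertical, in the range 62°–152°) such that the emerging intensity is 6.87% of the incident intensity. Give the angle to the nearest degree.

θ ≈ 136°

I₁ = I₀ cos²(62° − 44°) = I₀ cos²(18°) = 0.9045 I₀.
Need I₂/I₀ = 0.0687, so cos²(θ − 62°) = 0.0687 / 0.9045 = 0.07595.
θ − 62° = arccos(√0.07595) = 74.0°, giving θ ≈ 62 + 74.0 = 136.0°.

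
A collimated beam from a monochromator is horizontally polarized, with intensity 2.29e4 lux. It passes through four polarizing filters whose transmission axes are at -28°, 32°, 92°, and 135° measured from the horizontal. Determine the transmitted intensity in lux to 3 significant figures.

I ≈ 597 lux

I₁ = 2.29e4 lux · cos²(28°) = 1.785e+04 lux.
I₂ = I₁ · cos²(60°) = 1.785e+04 · 0.25 = 4463 lux.
I₃ = I₂ · cos²(60°) = 4463 · 0.25 = 1116 lux.
I₄ = I₃ · cos²(43°) = 1116 · 0.5349 = 596.8 lux.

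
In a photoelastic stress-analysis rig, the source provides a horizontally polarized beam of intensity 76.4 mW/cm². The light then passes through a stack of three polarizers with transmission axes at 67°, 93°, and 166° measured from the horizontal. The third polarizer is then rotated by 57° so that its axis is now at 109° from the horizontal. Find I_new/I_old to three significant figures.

I_new/I_old ≈ 10.8

Before rotation:
By Malus's law, I₁ = I₀ cos²(67° − 0°) = I₀ cos²(67°) = 0.1527 I₀.
I₂ = I₁ cos²(93° − 67°) = 0.1527 I₀ · cos²(26°) = 0.1233 I₀.
I₃ = I₂ cos²(166° − 93°) = 0.1233 I₀ · cos²(73°) = 0.01054 I₀.
After rotation:
I₁ = I₀ cos²(67° − 0°) = I₀ cos²(67°) = 0.1527 I₀.
I₂ = I₁ cos²(93° − 67°) = 0.1527 I₀ · cos²(26°) = 0.1233 I₀.
I₃ = I₂ cos²(109° − 93°) = 0.1233 I₀ · cos²(16°) = 0.114 I₀.
Ratio = 0.114 / 0.01054 = 10.81.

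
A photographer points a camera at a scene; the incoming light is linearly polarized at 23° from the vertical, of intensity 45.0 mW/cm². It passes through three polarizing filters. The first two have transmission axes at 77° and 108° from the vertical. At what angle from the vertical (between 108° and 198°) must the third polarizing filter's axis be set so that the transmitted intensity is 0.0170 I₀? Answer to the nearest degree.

I₁ = I₀ cos²(77° − 23°) = I₀ cos²(54°) = 0.3455 I₀.
I₂ = I₁ cos²(108° − 77°) = 0.3455 I₀ · cos²(31°) = 0.2538 I₀.
Need I₃/I₀ = 0.017, so cos²(θ − 108°) = 0.017 / 0.2538 = 0.06697.
θ − 108° = arccos(√0.06697) = 75.0°, giving θ ≈ 108 + 75.0 = 183.0°.

θ ≈ 183°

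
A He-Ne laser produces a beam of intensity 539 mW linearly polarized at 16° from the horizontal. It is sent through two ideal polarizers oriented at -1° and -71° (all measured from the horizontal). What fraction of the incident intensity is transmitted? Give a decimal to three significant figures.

I₁ = 539 mW · cos²(17°) = 492.9 mW.
I₂ = I₁ · cos²(70°) = 492.9 · 0.117 = 57.66 mW.
Transmitted fraction = 0.107.

I/I₀ ≈ 0.107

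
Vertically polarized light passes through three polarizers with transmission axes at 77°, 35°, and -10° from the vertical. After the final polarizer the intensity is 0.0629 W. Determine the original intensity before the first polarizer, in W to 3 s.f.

I₁ = I₀ cos²(77° − 0°) = I₀ cos²(77°) = 0.0506 I₀.
I₂ = I₁ cos²(35° − 77°) = 0.0506 I₀ · cos²(42°) = 0.02795 I₀.
I₃ = I₂ cos²(-10° − 35°) = 0.02795 I₀ · cos²(45°) = 0.01397 I₀.
So 0.0629 W = 0.01397 I₀, giving I₀ = 0.0629/0.01397 = 4.502 W.

I₀ ≈ 4.50 W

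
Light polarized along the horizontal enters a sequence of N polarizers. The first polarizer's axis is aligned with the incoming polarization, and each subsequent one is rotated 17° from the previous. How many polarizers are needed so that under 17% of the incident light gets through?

N = 21

First polarizer is aligned with the polarization: full transmission.
Each further stage multiplies by cos²(17°) = 0.9145.
After N polarizers: T = 0.9145^(N−1). Require T < 0.17 ⇒ N−1 > ln(0.17)/ln(0.9145) = 19.83, so N−1 ≥ 20 and N = 21.
Check: N=21 gives T = 0.1674 < 0.17; N=20 gives T = 0.1831.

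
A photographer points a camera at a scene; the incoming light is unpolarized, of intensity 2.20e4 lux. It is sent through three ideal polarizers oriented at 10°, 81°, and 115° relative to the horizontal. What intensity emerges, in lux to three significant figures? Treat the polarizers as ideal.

I ≈ 801 lux

Unpolarized light through the first polarizer → I₁ = 2.20e4 lux/2 = 1.1e+04 lux, polarized at 10°.
I₂ = I₁ · cos²(71°) = 1.1e+04 · 0.106 = 1166 lux.
I₃ = I₂ · cos²(34°) = 1166 · 0.6873 = 801.4 lux.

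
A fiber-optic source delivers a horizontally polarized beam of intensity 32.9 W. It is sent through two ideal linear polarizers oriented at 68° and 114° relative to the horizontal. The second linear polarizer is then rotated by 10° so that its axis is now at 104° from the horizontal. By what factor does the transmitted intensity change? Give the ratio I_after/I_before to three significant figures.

I_new/I_old ≈ 1.36

Before rotation:
I₁ = I₀ cos²(68° − 0°) = I₀ cos²(68°) = 0.1403 I₀.
I₂ = I₁ cos²(114° − 68°) = 0.1403 I₀ · cos²(46°) = 0.06772 I₀.
After rotation:
I₁ = I₀ cos²(68° − 0°) = I₀ cos²(68°) = 0.1403 I₀.
I₂ = I₁ cos²(104° − 68°) = 0.1403 I₀ · cos²(36°) = 0.09185 I₀.
Ratio = 0.09185 / 0.06772 = 1.356.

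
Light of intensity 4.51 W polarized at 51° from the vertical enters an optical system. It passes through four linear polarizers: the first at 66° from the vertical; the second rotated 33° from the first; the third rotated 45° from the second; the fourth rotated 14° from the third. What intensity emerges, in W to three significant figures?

I₁ = 4.51 W · cos²(15°) = 4.208 W.
I₂ = I₁ · cos²(33°) = 4.208 · 0.7034 = 2.96 W.
I₃ = I₂ · cos²(45°) = 2.96 · 0.5 = 1.48 W.
I₄ = I₃ · cos²(14°) = 1.48 · 0.9415 = 1.393 W.

I ≈ 1.39 W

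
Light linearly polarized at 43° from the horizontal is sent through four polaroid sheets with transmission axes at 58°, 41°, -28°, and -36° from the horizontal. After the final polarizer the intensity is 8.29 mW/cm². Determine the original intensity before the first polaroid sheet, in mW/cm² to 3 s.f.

I₀ ≈ 77.1 mW/cm²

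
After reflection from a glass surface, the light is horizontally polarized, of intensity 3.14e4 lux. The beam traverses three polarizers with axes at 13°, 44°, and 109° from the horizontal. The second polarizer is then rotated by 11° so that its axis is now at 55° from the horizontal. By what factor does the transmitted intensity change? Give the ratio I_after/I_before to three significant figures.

Before rotation:
I₁ = I₀ cos²(13° − 0°) = I₀ cos²(13°) = 0.9494 I₀.
I₂ = I₁ cos²(44° − 13°) = 0.9494 I₀ · cos²(31°) = 0.6976 I₀.
I₃ = I₂ cos²(109° − 44°) = 0.6976 I₀ · cos²(65°) = 0.1246 I₀.
After rotation:
I₁ = I₀ cos²(13° − 0°) = I₀ cos²(13°) = 0.9494 I₀.
I₂ = I₁ cos²(55° − 13°) = 0.9494 I₀ · cos²(42°) = 0.5243 I₀.
I₃ = I₂ cos²(109° − 55°) = 0.5243 I₀ · cos²(54°) = 0.1811 I₀.
Ratio = 0.1811 / 0.1246 = 1.454.

I_new/I_old ≈ 1.45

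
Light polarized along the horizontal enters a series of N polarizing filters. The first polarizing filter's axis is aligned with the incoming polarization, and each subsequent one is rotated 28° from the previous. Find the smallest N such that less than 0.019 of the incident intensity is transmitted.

First polarizer is aligned with the polarization: full transmission.
Each further stage multiplies by cos²(28°) = 0.7796.
After N polarizers: T = 0.7796^(N−1). Require T < 0.019 ⇒ N−1 > ln(0.019)/ln(0.7796) = 15.92, so N−1 ≥ 16 and N = 17.
Check: N=17 gives T = 0.01862 < 0.019; N=16 gives T = 0.02388.

N = 17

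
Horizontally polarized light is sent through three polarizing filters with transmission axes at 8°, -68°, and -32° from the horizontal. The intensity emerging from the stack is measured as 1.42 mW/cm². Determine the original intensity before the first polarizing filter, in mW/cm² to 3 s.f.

I₀ ≈ 37.8 mW/cm²

I₁ = I₀ cos²(8° − 0°) = I₀ cos²(8°) = 0.9806 I₀.
I₂ = I₁ cos²(-68° − 8°) = 0.9806 I₀ · cos²(76°) = 0.05739 I₀.
I₃ = I₂ cos²(-32° + 68°) = 0.05739 I₀ · cos²(36°) = 0.03756 I₀.
So 1.42 mW/cm² = 0.03756 I₀, giving I₀ = 1.42/0.03756 = 37.8 mW/cm².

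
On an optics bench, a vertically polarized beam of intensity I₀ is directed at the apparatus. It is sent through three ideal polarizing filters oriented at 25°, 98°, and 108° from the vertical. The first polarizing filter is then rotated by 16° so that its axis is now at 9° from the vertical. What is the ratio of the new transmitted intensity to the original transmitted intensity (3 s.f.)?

I_new/I_old ≈ 0.00423

Before rotation:
I₁ = I₀ cos²(25° − 0°) = I₀ cos²(25°) = 0.8214 I₀.
I₂ = I₁ cos²(98° − 25°) = 0.8214 I₀ · cos²(73°) = 0.07021 I₀.
I₃ = I₂ cos²(108° − 98°) = 0.07021 I₀ · cos²(10°) = 0.0681 I₀.
After rotation:
I₁ = I₀ cos²(9° − 0°) = I₀ cos²(9°) = 0.9755 I₀.
I₂ = I₁ cos²(98° − 9°) = 0.9755 I₀ · cos²(89°) = 0.0002971 I₀.
I₃ = I₂ cos²(108° − 98°) = 0.0002971 I₀ · cos²(10°) = 0.0002882 I₀.
Ratio = 0.0002882 / 0.0681 = 0.004232.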